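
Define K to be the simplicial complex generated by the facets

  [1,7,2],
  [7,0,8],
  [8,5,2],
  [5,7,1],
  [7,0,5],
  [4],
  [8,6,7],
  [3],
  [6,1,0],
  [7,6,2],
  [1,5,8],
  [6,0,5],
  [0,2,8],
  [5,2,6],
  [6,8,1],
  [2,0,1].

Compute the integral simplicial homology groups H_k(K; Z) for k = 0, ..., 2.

We work with the vertex ordering 0 < 1 < 2 < 3 < 4 < 5 < 6 < 7 < 8. The simplices of K, each written with vertices in increasing order, are:

  0-simplices (9): [0], [1], [2], [3], [4], [5], [6], [7], [8]
  1-simplices (21): [0,1], [0,2], [0,5], [0,6], [0,7], [0,8], [1,2], [1,5], [1,6], [1,7], [1,8], [2,5], [2,6], [2,7], [2,8], [5,6], [5,7], [5,8], [6,7], [6,8], [7,8]
  2-simplices (14): [0,1,2], [0,1,6], [0,2,8], [0,5,6], [0,5,7], [0,7,8], [1,2,7], [1,5,7], [1,5,8], [1,6,8], [2,5,6], [2,5,8], [2,6,7], [6,7,8]

so the chain groups are C_0 ≅ Z^9, C_1 ≅ Z^21, C_2 ≅ Z^14.

The boundary map ∂_1: C_1 → C_0 sends each edge [p,q] (with p < q) to q − p. For instance
  ∂[2,6] = [6] − [2].
This gives a 9×21 integer matrix of rank 6; reducing to Smith normal form yields diagonal entries (1,1,1,1,1,1).

The boundary map ∂_2: C_2 → C_1 maps a triangle to the signed sum of its edges. For instance
  ∂[2,6,7] = [6,7] − [2,7] + [2,6],
  ∂[0,2,8] = [2,8] − [0,8] + [0,2].
As a 21×14 matrix over Z this has rank 13, with invariant factors (1,1,1,1,1,1,1,1,1,1,1,1,1).

Reading off H_k = ker ∂_k / im ∂_{k+1}:

  H_0: rank C_0 − rank ∂_1 = 9 − 6 = 3, and the invariant factors of ∂_1 are all 1, so H_0 = Z^3.
  H_1: rank ker ∂_1 − rank ∂_2 = (21 − 6) − 13 = 2, and the invariant factors of ∂_2 are all 1, so H_1 = Z^2.
  H_2: rank ker ∂_2 − rank ∂_3 = (14 − 13) − 0 = 1, and there is no ∂_3, so H_2 = Z.

H_0 = Z^3,  H_1 = Z^2,  H_2 = Z.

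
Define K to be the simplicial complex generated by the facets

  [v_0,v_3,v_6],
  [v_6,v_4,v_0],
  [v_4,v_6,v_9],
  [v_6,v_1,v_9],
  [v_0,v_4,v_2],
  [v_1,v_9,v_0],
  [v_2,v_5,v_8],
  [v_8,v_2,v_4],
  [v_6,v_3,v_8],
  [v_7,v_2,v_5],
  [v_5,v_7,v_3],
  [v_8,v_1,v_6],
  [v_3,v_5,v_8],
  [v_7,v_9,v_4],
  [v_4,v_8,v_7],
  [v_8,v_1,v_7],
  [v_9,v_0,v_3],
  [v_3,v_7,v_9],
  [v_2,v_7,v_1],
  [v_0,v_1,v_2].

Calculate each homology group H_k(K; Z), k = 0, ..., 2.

H_0 = Z,  H_1 = Z × Z/2,  H_2 = 0.

Take the total order v_0 < v_1 < v_2 < v_3 < v_4 < v_5 < v_6 < v_7 < v_8 < v_9 on the vertex set. Then K (dimension 2) consists of the simplices:

  0-simplices (10): [v_0], [v_1], [v_2], [v_3], [v_4], [v_5], [v_6], [v_7], [v_8], [v_9]
  1-simplices (30): (30 of them)
  2-simplices (20): (20 of them)

Hence C_0 ≅ Z^10, C_1 ≅ Z^30, C_2 ≅ Z^20.

The boundary map ∂_1: C_1 → C_0 sends each edge [p,q] (with p < q) to q − p.
This gives a 10×30 integer matrix of rank 9; reducing to Smith normal form yields diagonal entries (1,1,1,1,1,1,1,1,1).

Boundary ∂_2: C_2 → C_1 maps a triangle to the signed sum of its edges. For instance
  ∂[v_2,v_5,v_8] = [v_5,v_8] − [v_2,v_8] + [v_2,v_5],
  ∂[v_3,v_7,v_9] = [v_7,v_9] − [v_3,v_9] + [v_3,v_7].
The resulting 30×20 matrix has rank 20, and its Smith normal form has invariant factors (1,1,1,1,1,1,1,1,1,1,1,1,1,1,1,1,1,1,1,2).

Computing H_k = (kernel of ∂_k) / (image of ∂_{k+1}):

  H_0: rank C_0 − rank ∂_1 = 10 − 9 = 1, and the invariant factors of ∂_1 are all 1, so H_0 = Z.
  H_1: rank ker ∂_1 − rank ∂_2 = (30 − 9) − 20 = 1, and ∂_2 has invariant factor 2 > 1, so H_1 = Z × Z/2.
  H_2: rank ker ∂_2 − rank ∂_3 = (20 − 20) − 0 = 0, and there is no ∂_3, so H_2 = 0.

(K is a triangulation of the Klein bottle.)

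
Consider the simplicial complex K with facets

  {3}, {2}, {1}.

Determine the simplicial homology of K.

Fix the vertex order 1 < 2 < 3 and write every simplex with vertices in increasing order. Then dim K = 0 and the simplices of K are:

  0-simplices (3): [1], [2], [3]

giving chain groups C_0 ≅ Z^3.

Reading off H_k = ker ∂_k / im ∂_{k+1}:

  H_0: rank C_0 − rank ∂_1 = 3 − 0 = 3, and there is no ∂_1, so H_0 ≅ Z^3.

H_0 = Z^3.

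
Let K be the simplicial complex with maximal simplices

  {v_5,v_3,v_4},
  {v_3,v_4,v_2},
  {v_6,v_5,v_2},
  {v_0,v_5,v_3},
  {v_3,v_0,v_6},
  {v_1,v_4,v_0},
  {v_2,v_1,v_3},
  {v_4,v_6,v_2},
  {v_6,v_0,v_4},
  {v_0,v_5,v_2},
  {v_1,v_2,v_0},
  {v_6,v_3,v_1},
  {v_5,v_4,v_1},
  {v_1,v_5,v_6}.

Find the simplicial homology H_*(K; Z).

H_0 = Z,  H_1 = Z^2,  H_2 = Z.

Fix the vertex order v_0 < v_1 < v_2 < v_3 < v_4 < v_5 < v_6 and write every simplex with vertices in increasing order. Then dim K = 2 and the simplices of K are:

  0-simplices (7): [v_0], [v_1], [v_2], [v_3], [v_4], [v_5], [v_6]
  1-simplices (21): (21 of them)
  2-simplices (14): (14 of them)

Hence C_0 ≅ Z^7, C_1 ≅ Z^21, C_2 ≅ Z^14.

The boundary map ∂_1: C_1 → C_0 maps an edge to its endpoints' difference, ∂[p,q] = q − p.
The resulting 7×21 matrix has rank 6, and its Smith normal form has invariant factors (1,1,1,1,1,1).

∂_2: C_2 → C_1 maps a triangle to the signed sum of its edges. For instance
  ∂[v_2,v_5,v_6] = [v_5,v_6] − [v_2,v_6] + [v_2,v_5],
  ∂[v_3,v_4,v_5] = [v_4,v_5] − [v_3,v_5] + [v_3,v_4].
The resulting 21×14 matrix has rank 13, and its Smith normal form has invariant factors (1,1,1,1,1,1,1,1,1,1,1,1,1).

From H_k ≅ ker(∂_k) / im(∂_{k+1}) we obtain:

  H_0: rank C_0 − rank ∂_1 = 7 − 6 = 1, and the invariant factors of ∂_1 are all 1, so H_0 = Z.
  H_1: rank ker ∂_1 − rank ∂_2 = (21 − 6) − 13 = 2, and the invariant factors of ∂_2 are all 1, so H_1 = Z^2.
  H_2: rank ker ∂_2 − rank ∂_3 = (14 − 13) − 0 = 1, and there is no ∂_3, so H_2 = Z.

As a check, the Euler characteristic is 7 − 21 + 14 = 0, which agrees with 1 − 2 + 1 = 0.
(K is a triangulation of the torus T^2.)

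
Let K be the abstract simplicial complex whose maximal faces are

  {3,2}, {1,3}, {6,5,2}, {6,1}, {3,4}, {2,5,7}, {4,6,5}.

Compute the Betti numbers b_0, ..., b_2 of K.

b_0 = 1, b_1 = 2, b_2 = 0.

Fix the vertex order 1 < 2 < 3 < 4 < 5 < 6 < 7 and write every simplex with vertices in increasing order. Then dim K = 2 and the simplices of K are:

  0-simplices (7): [1], [2], [3], [4], [5], [6], [7]
  1-simplices (11): [1,3], [1,6], [2,3], [2,5], [2,6], [2,7], [3,4], [4,5], [4,6], [5,6], [5,7]
  2-simplices (3): [2,5,6], [2,5,7], [4,5,6]

so the chain groups are C_0 ≅ Z^7, C_1 ≅ Z^11, C_2 ≅ Z^3.

Boundary ∂_1: C_1 → C_0 maps an edge to its endpoints' difference, ∂[p,q] = q − p.
The 7×11 boundary matrix has rank 6 and Smith normal form diag(1,1,1,1,1,1).

Boundary ∂_2: C_2 → C_1 maps a triangle to the signed sum of its edges. For instance
  ∂[2,5,7] = [5,7] − [2,7] + [2,5],
  ∂[4,5,6] = [5,6] − [4,6] + [4,5].
The 11×3 boundary matrix has rank 3 and Smith normal form diag(1,1,1).

From H_k ≅ ker(∂_k) / im(∂_{k+1}) we obtain:

  H_0: rank C_0 − rank ∂_1 = 7 − 6 = 1, and the invariant factors of ∂_1 are all 1, so H_0 = Z.
  H_1: rank ker ∂_1 − rank ∂_2 = (11 − 6) − 3 = 2, and the invariant factors of ∂_2 are all 1, so H_1 = Z^2.
  H_2: rank ker ∂_2 − rank ∂_3 = (3 − 3) − 0 = 0, and there is no ∂_3, so H_2 = 0.

As a check, the Euler characteristic is 7 − 11 + 3 = -1, which agrees with 1 − 2 + 0 = -1.

Hence the Betti numbers are b_0 = 1, b_1 = 2, b_2 = 0.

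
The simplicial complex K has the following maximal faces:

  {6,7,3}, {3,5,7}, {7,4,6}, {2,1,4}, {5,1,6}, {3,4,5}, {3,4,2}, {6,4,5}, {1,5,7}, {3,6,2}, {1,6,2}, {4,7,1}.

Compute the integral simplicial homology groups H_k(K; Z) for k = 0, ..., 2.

Order the vertices as 1 < 2 < 3 < 4 < 5 < 6 < 7. Listing each simplex with vertices in this order, K has dimension 2 with simplices:

  0-simplices (7): [1], [2], [3], [4], [5], [6], [7]
  1-simplices (18): [1,2], [1,4], [1,5], [1,6], [1,7], [2,3], [2,4], [2,6], [3,4], [3,5], [3,6], [3,7], [4,5], [4,6], [4,7], [5,6], [5,7], [6,7]
  2-simplices (12): [1,2,4], [1,2,6], [1,4,7], [1,5,6], [1,5,7], [2,3,4], [2,3,6], [3,4,5], [3,5,7], [3,6,7], [4,5,6], [4,6,7]

so the chain groups are C_0 ≅ Z^7, C_1 ≅ Z^18, C_2 ≅ Z^12.

The boundary map ∂_1: C_1 → C_0 maps an edge to its endpoints' difference, ∂[p,q] = q − p. For instance
  ∂[1,4] = [4] − [1].
The resulting 7×18 matrix has rank 6, and its Smith normal form has invariant factors (1,1,1,1,1,1).

Boundary ∂_2: C_2 → C_1 maps a triangle to the signed sum of its edges. For instance
  ∂[2,3,6] = [3,6] − [2,6] + [2,3],
  ∂[4,6,7] = [6,7] − [4,7] + [4,6].
This gives a 18×12 integer matrix of rank 12; reducing to Smith normal form yields diagonal entries (1,1,1,1,1,1,1,1,1,1,1,2).

Reading off H_k = ker ∂_k / im ∂_{k+1}:

  H_0: rank C_0 − rank ∂_1 = 7 − 6 = 1, and the invariant factors of ∂_1 are all 1, so H_0 ≅ Z.
  H_1: rank ker ∂_1 − rank ∂_2 = (18 − 6) − 12 = 0, and ∂_2 has invariant factor 2 > 1, so H_1 ≅ Z/2.
  H_2: rank ker ∂_2 − rank ∂_3 = (12 − 12) − 0 = 0, and there is no ∂_3, so H_2 ≅ 0.

As a check, the Euler characteristic is 7 − 18 + 12 = 1, which agrees with 1 − 0 + 0 = 1.
(K is a triangulation of the real projective plane RP^2.)

H_0 = Z,  H_1 = Z/2,  H_2 = 0.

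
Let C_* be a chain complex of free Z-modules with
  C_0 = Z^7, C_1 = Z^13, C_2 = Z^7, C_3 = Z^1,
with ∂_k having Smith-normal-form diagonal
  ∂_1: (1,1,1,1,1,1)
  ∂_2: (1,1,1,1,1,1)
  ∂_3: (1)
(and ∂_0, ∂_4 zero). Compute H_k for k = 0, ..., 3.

H_0: b_0 = 7 − 0 − 6 = 1; torsion from ∂_1 factors > 1: none. So H_0 ≅ Z.
H_1: b_1 = 13 − 6 − 6 = 1; torsion from ∂_2 factors > 1: none. So H_1 ≅ Z.
H_2: b_2 = 7 − 6 − 1 = 0; torsion from ∂_3 factors > 1: none. So H_2 ≅ 0.
H_3: b_3 = 1 − 1 − 0 = 0; torsion from ∂_4 factors > 1: none. So H_3 ≅ 0.

H_0 ≅ Z,  H_1 ≅ Z,  H_2 = 0,  H_3 = 0.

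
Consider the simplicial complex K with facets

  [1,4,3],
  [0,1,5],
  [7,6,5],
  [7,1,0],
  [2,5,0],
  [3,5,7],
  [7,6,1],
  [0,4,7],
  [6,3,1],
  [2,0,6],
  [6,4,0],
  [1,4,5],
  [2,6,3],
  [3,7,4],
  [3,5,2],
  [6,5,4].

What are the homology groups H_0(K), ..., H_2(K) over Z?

H_0 ≅ Z,  H_1 ≅ Z^2,  H_2 ≅ Z.

Fix the vertex order 0 < 1 < 2 < 3 < 4 < 5 < 6 < 7 and write every simplex with vertices in increasing order. Then dim K = 2 and the simplices of K are:

  0-simplices (8): [0], [1], [2], [3], [4], [5], [6], [7]
  1-simplices (24): (24 of them)
  2-simplices (16): [0,1,5], [0,1,7], [0,2,5], [0,2,6], [0,4,6], [0,4,7], [1,3,4], [1,3,6], [1,4,5], [1,6,7], [2,3,5], [2,3,6], [3,4,7], [3,5,7], [4,5,6], [5,6,7]

Hence C_0 ≅ Z^8, C_1 ≅ Z^24, C_2 ≅ Z^16.

Boundary ∂_1: C_1 → C_0 is given by ∂[p,q] = [q] − [p].
This gives a 8×24 integer matrix of rank 7; reducing to Smith normal form yields diagonal entries (1,1,1,1,1,1,1).

∂_2: C_2 → C_1 sends each 2-simplex [p,q,r] to [q,r] − [p,r] + [p,q]. For instance
  ∂[1,6,7] = [6,7] − [1,7] + [1,6],
  ∂[1,4,5] = [4,5] − [1,5] + [1,4].
This gives a 24×16 integer matrix of rank 15; reducing to Smith normal form yields diagonal entries (1,1,1,1,1,1,1,1,1,1,1,1,1,1,1).

Reading off H_k = ker ∂_k / im ∂_{k+1}:

  H_0: rank C_0 − rank ∂_1 = 8 − 7 = 1, and the invariant factors of ∂_1 are all 1, so H_0 ≅ Z.
  H_1: rank ker ∂_1 − rank ∂_2 = (24 − 7) − 15 = 2, and the invariant factors of ∂_2 are all 1, so H_1 ≅ Z^2.
  H_2: rank ker ∂_2 − rank ∂_3 = (16 − 15) − 0 = 1, and there is no ∂_3, so H_2 ≅ Z.

(K is a triangulation of the torus T^2.)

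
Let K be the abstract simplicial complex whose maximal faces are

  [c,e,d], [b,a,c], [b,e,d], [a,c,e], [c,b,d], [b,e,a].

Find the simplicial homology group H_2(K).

H_2 ≅ Z.

Take the total order a < b < c < d < e on the vertex set. Then K (dimension 2) consists of the simplices:

  0-simplices (5): a, b, c, d, e
  1-simplices (9): ab, ac, ae, bc, bd, be, cd, ce, de
  2-simplices (6): abc, abe, ace, bcd, bde, cde

giving chain groups C_0 ≅ Z^5, C_1 ≅ Z^9, C_2 ≅ Z^6.

Boundary ∂_1: C_1 → C_0 sends each edge [p,q] (with p < q) to q − p. For instance
  ∂ac = c − a.
As a 5×9 matrix over Z this has rank 4, with invariant factors (1,1,1,1).

Boundary ∂_2: C_2 → C_1 acts by ∂[p,q,r] = [q,r] − [p,r] + [p,q]. For instance
  ∂bde = de − be + bd,
  ∂ace = ce − ae + ac.
The resulting 9×6 matrix has rank 5, and its Smith normal form has invariant factors (1,1,1,1,1).

Computing H_k = (kernel of ∂_k) / (image of ∂_{k+1}):

  H_2: rank ker ∂_2 − rank ∂_3 = (6 − 5) − 0 = 1, and there is no ∂_3, so H_2 ≅ Z.

(K is a triangulation of the 2-sphere S^2.)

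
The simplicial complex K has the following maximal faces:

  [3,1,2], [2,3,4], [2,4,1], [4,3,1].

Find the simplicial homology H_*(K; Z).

We work with the vertex ordering 1 < 2 < 3 < 4. The simplices of K, each written with vertices in increasing order, are:

  0-simplices (4): [1], [2], [3], [4]
  1-simplices (6): [1,2], [1,3], [1,4], [2,3], [2,4], [3,4]
  2-simplices (4): [1,2,3], [1,2,4], [1,3,4], [2,3,4]

giving chain groups C_0 ≅ Z^4, C_1 ≅ Z^6, C_2 ≅ Z^4.

The boundary map ∂_1: C_1 → C_0 is given by ∂[p,q] = [q] − [p].
The 4×6 boundary matrix has rank 3 and Smith normal form diag(1,1,1).

∂_2: C_2 → C_1 sends each 2-simplex [p,q,r] to [q,r] − [p,r] + [p,q]. For instance
  ∂[2,3,4] = [3,4] − [2,4] + [2,3],
  ∂[1,3,4] = [3,4] − [1,4] + [1,3].
This gives a 6×4 integer matrix of rank 3; reducing to Smith normal form yields diagonal entries (1,1,1).

From H_k ≅ ker(∂_k) / im(∂_{k+1}) we obtain:

  H_0: rank C_0 − rank ∂_1 = 4 − 3 = 1, and the invariant factors of ∂_1 are all 1, so H_0 ≅ Z.
  H_1: rank ker ∂_1 − rank ∂_2 = (6 − 3) − 3 = 0, and the invariant factors of ∂_2 are all 1, so H_1 ≅ 0.
  H_2: rank ker ∂_2 − rank ∂_3 = (4 − 3) − 0 = 1, and there is no ∂_3, so H_2 ≅ Z.

(K is a triangulation of the 2-sphere S^2.)

H_0 = Z,  H_1 = 0,  H_2 = Z.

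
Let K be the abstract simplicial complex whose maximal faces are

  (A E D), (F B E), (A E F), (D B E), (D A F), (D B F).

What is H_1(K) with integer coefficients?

H_1 = 0.

Take the total order A < B < D < E < F on the vertex set. Then K (dimension 2) consists of the simplices:

  0-simplices (5): A, B, D, E, F
  1-simplices (9): AD, AE, AF, BD, BE, BF, DE, DF, EF
  2-simplices (6): ADE, ADF, AEF, BDE, BDF, BEF

Hence C_0 ≅ Z^5, C_1 ≅ Z^9, C_2 ≅ Z^6.

∂_1: C_1 → C_0 is given by ∂[p,q] = [q] − [p]. For instance
  ∂AF = F − A.
This gives a 5×9 integer matrix of rank 4; reducing to Smith normal form yields diagonal entries (1,1,1,1).

∂_2: C_2 → C_1 maps a triangle to the signed sum of its edges. For instance
  ∂BDE = DE − BE + BD,
  ∂BEF = EF − BF + BE.
The 9×6 boundary matrix has rank 5 and Smith normal form diag(1,1,1,1,1).

From H_k ≅ ker(∂_k) / im(∂_{k+1}) we obtain:

  H_1: rank ker ∂_1 − rank ∂_2 = (9 − 4) − 5 = 0, and the invariant factors of ∂_2 are all 1, so H_1 ≅ 0.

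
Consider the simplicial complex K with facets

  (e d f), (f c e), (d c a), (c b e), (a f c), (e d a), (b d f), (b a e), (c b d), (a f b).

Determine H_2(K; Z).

Order the vertices as a < b < c < d < e < f. Listing each simplex with vertices in this order, K has dimension 2 with simplices:

  0-simplices (6): a, b, c, d, e, f
  1-simplices (15): ab, ac, ad, ae, af, bc, bd, be, bf, cd, ce, cf, de, df, ef
  2-simplices (10): abe, abf, acd, acf, ade, bcd, bce, bdf, cef, def

so the chain groups are C_0 ≅ Z^6, C_1 ≅ Z^15, C_2 ≅ Z^10.

The boundary map ∂_1: C_1 → C_0 sends each edge [p,q] (with p < q) to q − p.
This gives a 6×15 integer matrix of rank 5; reducing to Smith normal form yields diagonal entries (1,1,1,1,1).

Boundary ∂_2: C_2 → C_1 maps a triangle to the signed sum of its edges. For instance
  ∂bdf = df − bf + bd,
  ∂acd = cd − ad + ac.
The 15×10 boundary matrix has rank 10 and Smith normal form diag(1,1,1,1,1,1,1,1,1,2).

From H_k ≅ ker(∂_k) / im(∂_{k+1}) we obtain:

  H_2: rank ker ∂_2 − rank ∂_3 = (10 − 10) − 0 = 0, and there is no ∂_3, so H_2 = 0.

H_2 = 0.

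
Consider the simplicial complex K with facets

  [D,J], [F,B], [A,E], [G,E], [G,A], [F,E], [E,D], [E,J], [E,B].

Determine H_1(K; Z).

Take the total order A < B < D < E < F < G < J on the vertex set. Then K (dimension 1) consists of the simplices:

  0-simplices (7): A, B, D, E, F, G, J
  1-simplices (9): AE, AG, BE, BF, DE, DJ, EF, EG, EJ

Hence C_0 ≅ Z^7, C_1 ≅ Z^9.

Boundary ∂_1: C_1 → C_0 maps an edge to its endpoints' difference, ∂[p,q] = q − p. For instance
  ∂BE = E − B.
This gives a 7×9 integer matrix of rank 6; reducing to Smith normal form yields diagonal entries (1,1,1,1,1,1).

Reading off H_k = ker ∂_k / im ∂_{k+1}:

  H_1: rank ker ∂_1 − rank ∂_2 = (9 − 6) − 0 = 3, and there is no ∂_2, so H_1 = Z^3.

(K is a triangulation of a wedge of 3 circles.)

H_1 = Z^3.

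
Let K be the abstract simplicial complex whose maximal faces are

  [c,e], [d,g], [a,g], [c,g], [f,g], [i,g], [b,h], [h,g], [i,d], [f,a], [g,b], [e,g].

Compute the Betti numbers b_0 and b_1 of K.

b_0 = 1, b_1 = 4.

Fix the vertex order a < b < c < d < e < f < g < h < i and write every simplex with vertices in increasing order. Then dim K = 1 and the simplices of K are:

  0-simplices (9): a, b, c, d, e, f, g, h, i
  1-simplices (12): af, ag, bg, bh, ce, cg, dg, di, eg, fg, gh, gi

giving chain groups C_0 ≅ Z^9, C_1 ≅ Z^12.

The boundary map ∂_1: C_1 → C_0 sends each edge [p,q] (with p < q) to q − p. For instance
  ∂cg = g − c.
As a 9×12 matrix over Z this has rank 8, with invariant factors (1,1,1,1,1,1,1,1).

From H_k ≅ ker(∂_k) / im(∂_{k+1}) we obtain:

  H_0: rank C_0 − rank ∂_1 = 9 − 8 = 1, and the invariant factors of ∂_1 are all 1, so H_0 = Z.
  H_1: rank ker ∂_1 − rank ∂_2 = (12 − 8) − 0 = 4, and there is no ∂_2, so H_1 = Z^4.

As a check, the Euler characteristic is 9 − 12 = -3, which agrees with 1 − 4 = -3.

Hence the Betti numbers are b_0 = 1, b_1 = 4.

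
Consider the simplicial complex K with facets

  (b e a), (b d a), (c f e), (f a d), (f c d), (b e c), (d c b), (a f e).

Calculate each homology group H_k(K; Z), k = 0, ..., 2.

Take the total order a < b < c < d < e < f on the vertex set. Then K (dimension 2) consists of the simplices:

  0-simplices (6): a, b, c, d, e, f
  1-simplices (12): ab, ad, ae, af, bc, bd, be, cd, ce, cf, df, ef
  2-simplices (8): abd, abe, adf, aef, bcd, bce, cdf, cef

Hence C_0 ≅ Z^6, C_1 ≅ Z^12, C_2 ≅ Z^8.

Boundary ∂_1: C_1 → C_0 sends each edge [p,q] (with p < q) to q − p. For instance
  ∂cf = f − c.
This gives a 6×12 integer matrix of rank 5; reducing to Smith normal form yields diagonal entries (1,1,1,1,1).

Boundary ∂_2: C_2 → C_1 sends each 2-simplex [p,q,r] to [q,r] − [p,r] + [p,q]. For instance
  ∂cdf = df − cf + cd,
  ∂aef = ef − af + ae.
The resulting 12×8 matrix has rank 7, and its Smith normal form has invariant factors (1,1,1,1,1,1,1).

From H_k ≅ ker(∂_k) / im(∂_{k+1}) we obtain:

  H_0: rank C_0 − rank ∂_1 = 6 − 5 = 1, and the invariant factors of ∂_1 are all 1, so H_0 = Z.
  H_1: rank ker ∂_1 − rank ∂_2 = (12 − 5) − 7 = 0, and the invariant factors of ∂_2 are all 1, so H_1 = 0.
  H_2: rank ker ∂_2 − rank ∂_3 = (8 − 7) − 0 = 1, and there is no ∂_3, so H_2 = Z.

As a check, the Euler characteristic is 6 − 12 + 8 = 2, which agrees with 1 − 0 + 1 = 2.
(K is a triangulation of the 2-sphere S^2.)

H_0 = Z,  H_1 = 0,  H_2 = Z.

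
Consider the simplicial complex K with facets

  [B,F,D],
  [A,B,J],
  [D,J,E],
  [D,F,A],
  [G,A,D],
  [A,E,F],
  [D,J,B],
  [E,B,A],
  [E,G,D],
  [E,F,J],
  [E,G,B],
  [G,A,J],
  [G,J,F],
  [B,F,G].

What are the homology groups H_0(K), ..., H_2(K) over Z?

H_0 = Z,  H_1 = Z^2,  H_2 = Z.

Order the vertices as A < B < D < E < F < G < J. Listing each simplex with vertices in this order, K has dimension 2 with simplices:

  0-simplices (7): A, B, D, E, F, G, J
  1-simplices (21): AB, AD, AE, AF, AG, AJ, BD, BE, BF, BG, BJ, DE, DF, DG, DJ, EF, EG, EJ, FG, FJ, GJ
  2-simplices (14): ABE, ABJ, ADF, ADG, AEF, AGJ, BDF, BDJ, BEG, BFG, DEG, DEJ, EFJ, FGJ

so the chain groups are C_0 ≅ Z^7, C_1 ≅ Z^21, C_2 ≅ Z^14.

∂_1: C_1 → C_0 is given by ∂[p,q] = [q] − [p].
This gives a 7×21 integer matrix of rank 6; reducing to Smith normal form yields diagonal entries (1,1,1,1,1,1).

∂_2: C_2 → C_1 sends each 2-simplex [p,q,r] to [q,r] − [p,r] + [p,q]. For instance
  ∂ADF = DF − AF + AD,
  ∂ABE = BE − AE + AB.
This gives a 21×14 integer matrix of rank 13; reducing to Smith normal form yields diagonal entries (1,1,1,1,1,1,1,1,1,1,1,1,1).

Computing H_k = (kernel of ∂_k) / (image of ∂_{k+1}):

  H_0: rank C_0 − rank ∂_1 = 7 − 6 = 1, and the invariant factors of ∂_1 are all 1, so H_0 ≅ Z.
  H_1: rank ker ∂_1 − rank ∂_2 = (21 − 6) − 13 = 2, and the invariant factors of ∂_2 are all 1, so H_1 ≅ Z^2.
  H_2: rank ker ∂_2 − rank ∂_3 = (14 − 13) − 0 = 1, and there is no ∂_3, so H_2 ≅ Z.

(K is a triangulation of the torus T^2.)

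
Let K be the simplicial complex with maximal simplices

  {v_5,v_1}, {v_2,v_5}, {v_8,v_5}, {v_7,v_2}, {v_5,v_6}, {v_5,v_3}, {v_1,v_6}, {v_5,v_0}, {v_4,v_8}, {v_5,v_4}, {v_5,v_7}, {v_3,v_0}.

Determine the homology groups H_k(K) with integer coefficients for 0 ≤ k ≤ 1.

H_0 ≅ Z,  H_1 ≅ Z^4.

Order the vertices as v_0 < v_1 < v_2 < v_3 < v_4 < v_5 < v_6 < v_7 < v_8. Listing each simplex with vertices in this order, K has dimension 1 with simplices:

  0-simplices (9): [v_0], [v_1], [v_2], [v_3], [v_4], [v_5], [v_6], [v_7], [v_8]
  1-simplices (12): [v_0,v_3], [v_0,v_5], [v_1,v_5], [v_1,v_6], [v_2,v_5], [v_2,v_7], [v_3,v_5], [v_4,v_5], [v_4,v_8], [v_5,v_6], [v_5,v_7], [v_5,v_8]

giving chain groups C_0 ≅ Z^9, C_1 ≅ Z^12.

The boundary map ∂_1: C_1 → C_0 is given by ∂[p,q] = [q] − [p]. For instance
  ∂[v_1,v_6] = [v_6] − [v_1].
This gives a 9×12 integer matrix of rank 8; reducing to Smith normal form yields diagonal entries (1,1,1,1,1,1,1,1).

Now H_k = ker ∂_k / im ∂_{k+1}, so:

  H_0: rank C_0 − rank ∂_1 = 9 − 8 = 1, and the invariant factors of ∂_1 are all 1, so H_0 = Z.
  H_1: rank ker ∂_1 − rank ∂_2 = (12 − 8) − 0 = 4, and there is no ∂_2, so H_1 = Z^4.

(K is a triangulation of a wedge of 4 circles.)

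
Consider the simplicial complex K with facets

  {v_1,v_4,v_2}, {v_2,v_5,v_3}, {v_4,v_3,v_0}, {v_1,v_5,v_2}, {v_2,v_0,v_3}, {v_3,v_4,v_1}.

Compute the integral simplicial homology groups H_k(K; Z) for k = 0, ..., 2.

Take the total order v_0 < v_1 < v_2 < v_3 < v_4 < v_5 on the vertex set. Then K (dimension 2) consists of the simplices:

  0-simplices (6): [v_0], [v_1], [v_2], [v_3], [v_4], [v_5]
  1-simplices (12): [v_0,v_2], [v_0,v_3], [v_0,v_4], [v_1,v_2], [v_1,v_3], [v_1,v_4], [v_1,v_5], [v_2,v_3], [v_2,v_4], [v_2,v_5], [v_3,v_4], [v_3,v_5]
  2-simplices (6): [v_0,v_2,v_3], [v_0,v_3,v_4], [v_1,v_2,v_4], [v_1,v_2,v_5], [v_1,v_3,v_4], [v_2,v_3,v_5]

so the chain groups are C_0 ≅ Z^6, C_1 ≅ Z^12, C_2 ≅ Z^6.

The boundary map ∂_1: C_1 → C_0 sends each edge [p,q] (with p < q) to q − p. For instance
  ∂[v_1,v_5] = [v_5] − [v_1].
As a 6×12 matrix over Z this has rank 5, with invariant factors (1,1,1,1,1).

Boundary ∂_2: C_2 → C_1 acts by ∂[p,q,r] = [q,r] − [p,r] + [p,q]. For instance
  ∂[v_2,v_3,v_5] = [v_3,v_5] − [v_2,v_5] + [v_2,v_3],
  ∂[v_1,v_3,v_4] = [v_3,v_4] − [v_1,v_4] + [v_1,v_3].
The 12×6 boundary matrix has rank 6 and Smith normal form diag(1,1,1,1,1,1).

From H_k ≅ ker(∂_k) / im(∂_{k+1}) we obtain:

  H_0: rank C_0 − rank ∂_1 = 6 − 5 = 1, and the invariant factors of ∂_1 are all 1, so H_0 ≅ Z.
  H_1: rank ker ∂_1 − rank ∂_2 = (12 − 5) − 6 = 1, and the invariant factors of ∂_2 are all 1, so H_1 ≅ Z.
  H_2: rank ker ∂_2 − rank ∂_3 = (6 − 6) − 0 = 0, and there is no ∂_3, so H_2 ≅ 0.

H_0 ≅ Z,  H_1 ≅ Z,  H_2 = 0.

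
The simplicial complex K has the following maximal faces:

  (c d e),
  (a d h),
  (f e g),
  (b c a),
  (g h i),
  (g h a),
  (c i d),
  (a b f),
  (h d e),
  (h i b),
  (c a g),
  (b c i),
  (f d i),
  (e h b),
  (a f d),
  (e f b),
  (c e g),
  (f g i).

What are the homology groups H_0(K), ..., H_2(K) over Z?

H_0 = Z,  H_1 = Z^2,  H_2 = Z.

K has 9 vertices, 27 edges, 18 triangles.
rank ∂_0 = 0, rank ∂_1 = 8 ⇒ b_0 = 9 − 0 − 8 = 1; all invariant factors of ∂_1 are 1 so no torsion. So H_0 = Z.
rank ∂_1 = 8, rank ∂_2 = 17 ⇒ b_1 = 27 − 8 − 17 = 2; all invariant factors of ∂_2 are 1 so no torsion. So H_1 = Z^2.
rank ∂_2 = 17, rank ∂_3 = 0 ⇒ b_2 = 18 − 17 − 0 = 1. So H_2 = Z.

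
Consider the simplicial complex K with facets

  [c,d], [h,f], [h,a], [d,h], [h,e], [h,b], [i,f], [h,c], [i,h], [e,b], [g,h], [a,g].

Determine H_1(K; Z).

Order the vertices as a < b < c < d < e < f < g < h < i. Listing each simplex with vertices in this order, K has dimension 1 with simplices:

  0-simplices (9): a, b, c, d, e, f, g, h, i
  1-simplices (12): ag, ah, be, bh, cd, ch, dh, eh, fh, fi, gh, hi

so the chain groups are C_0 ≅ Z^9, C_1 ≅ Z^12.

Boundary ∂_1: C_1 → C_0 sends each edge [p,q] (with p < q) to q − p. For instance
  ∂hi = i − h.
The 9×12 boundary matrix has rank 8 and Smith normal form diag(1,1,1,1,1,1,1,1).

Computing H_k = (kernel of ∂_k) / (image of ∂_{k+1}):

  H_1: rank ker ∂_1 − rank ∂_2 = (12 − 8) − 0 = 4, and there is no ∂_2, so H_1 ≅ Z^4.

(K is a triangulation of a wedge of 4 circles.)

H_1 = Z^4.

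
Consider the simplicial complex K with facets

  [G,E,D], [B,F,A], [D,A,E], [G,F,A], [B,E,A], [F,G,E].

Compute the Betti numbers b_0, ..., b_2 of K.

b_0 = 1, b_1 = 1, b_2 = 0.

Fix the vertex order A < B < D < E < F < G and write every simplex with vertices in increasing order. Then dim K = 2 and the simplices of K are:

  0-simplices (6): A, B, D, E, F, G
  1-simplices (12): AB, AD, AE, AF, AG, BE, BF, DE, DG, EF, EG, FG
  2-simplices (6): ABE, ABF, ADE, AFG, DEG, EFG

giving chain groups C_0 ≅ Z^6, C_1 ≅ Z^12, C_2 ≅ Z^6.

∂_1: C_1 → C_0 sends each edge [p,q] (with p < q) to q − p. For instance
  ∂DE = E − D.
The resulting 6×12 matrix has rank 5, and its Smith normal form has invariant factors (1,1,1,1,1).

Boundary ∂_2: C_2 → C_1 acts by ∂[p,q,r] = [q,r] − [p,r] + [p,q]. For instance
  ∂AFG = FG − AG + AF,
  ∂EFG = FG − EG + EF.
The resulting 12×6 matrix has rank 6, and its Smith normal form has invariant factors (1,1,1,1,1,1).

Now H_k = ker ∂_k / im ∂_{k+1}, so:

  H_0: rank C_0 − rank ∂_1 = 6 − 5 = 1, and the invariant factors of ∂_1 are all 1, so H_0 = Z.
  H_1: rank ker ∂_1 − rank ∂_2 = (12 − 5) − 6 = 1, and the invariant factors of ∂_2 are all 1, so H_1 = Z.
  H_2: rank ker ∂_2 − rank ∂_3 = (6 − 6) − 0 = 0, and there is no ∂_3, so H_2 = 0.

As a check, the Euler characteristic is 6 − 12 + 6 = 0, which agrees with 1 − 1 + 0 = 0.
(K is a triangulation of the cylinder S^1 x I.)

Hence the Betti numbers are b_0 = 1, b_1 = 1, b_2 = 0.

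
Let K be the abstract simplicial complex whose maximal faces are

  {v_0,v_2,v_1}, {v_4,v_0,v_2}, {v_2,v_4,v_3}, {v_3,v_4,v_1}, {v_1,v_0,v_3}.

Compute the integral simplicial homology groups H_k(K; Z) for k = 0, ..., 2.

H_0 ≅ Z,  H_1 ≅ Z,  H_2 = 0.

Order the vertices as v_0 < v_1 < v_2 < v_3 < v_4. Listing each simplex with vertices in this order, K has dimension 2 with simplices:

  0-simplices (5): [v_0], [v_1], [v_2], [v_3], [v_4]
  1-simplices (10): [v_0,v_1], [v_0,v_2], [v_0,v_3], [v_0,v_4], [v_1,v_2], [v_1,v_3], [v_1,v_4], [v_2,v_3], [v_2,v_4], [v_3,v_4]
  2-simplices (5): [v_0,v_1,v_2], [v_0,v_1,v_3], [v_0,v_2,v_4], [v_1,v_3,v_4], [v_2,v_3,v_4]

giving chain groups C_0 ≅ Z^5, C_1 ≅ Z^10, C_2 ≅ Z^5.

Boundary ∂_1: C_1 → C_0 is given by ∂[p,q] = [q] − [p].
As a 5×10 matrix over Z this has rank 4, with invariant factors (1,1,1,1).

The boundary map ∂_2: C_2 → C_1 sends each 2-simplex [p,q,r] to [q,r] − [p,r] + [p,q]. For instance
  ∂[v_0,v_2,v_4] = [v_2,v_4] − [v_0,v_4] + [v_0,v_2],
  ∂[v_1,v_3,v_4] = [v_3,v_4] − [v_1,v_4] + [v_1,v_3].
As a 10×5 matrix over Z this has rank 5, with invariant factors (1,1,1,1,1).

From H_k ≅ ker(∂_k) / im(∂_{k+1}) we obtain:

  H_0: rank C_0 − rank ∂_1 = 5 − 4 = 1, and the invariant factors of ∂_1 are all 1, so H_0 = Z.
  H_1: rank ker ∂_1 − rank ∂_2 = (10 − 4) − 5 = 1, and the invariant factors of ∂_2 are all 1, so H_1 = Z.
  H_2: rank ker ∂_2 − rank ∂_3 = (5 − 5) − 0 = 0, and there is no ∂_3, so H_2 = 0.

(K is a triangulation of the Möbius band.)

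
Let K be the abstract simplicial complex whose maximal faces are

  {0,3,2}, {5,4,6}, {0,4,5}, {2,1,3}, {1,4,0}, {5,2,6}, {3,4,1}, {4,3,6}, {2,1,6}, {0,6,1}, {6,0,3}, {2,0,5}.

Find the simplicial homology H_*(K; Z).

H_0 = Z,  H_1 = Z_2,  H_2 = 0.

Take the total order 0 < 1 < 2 < 3 < 4 < 5 < 6 on the vertex set. Then K (dimension 2) consists of the simplices:

  0-simplices (7): [0], [1], [2], [3], [4], [5], [6]
  1-simplices (18): [0,1], [0,2], [0,3], [0,4], [0,5], [0,6], [1,2], [1,3], [1,4], [1,6], [2,3], [2,5], [2,6], [3,4], [3,6], [4,5], [4,6], [5,6]
  2-simplices (12): [0,1,4], [0,1,6], [0,2,3], [0,2,5], [0,3,6], [0,4,5], [1,2,3], [1,2,6], [1,3,4], [2,5,6], [3,4,6], [4,5,6]

so the chain groups are C_0 ≅ Z^7, C_1 ≅ Z^18, C_2 ≅ Z^12.

∂_1: C_1 → C_0 maps an edge to its endpoints' difference, ∂[p,q] = q − p.
As a 7×18 matrix over Z this has rank 6, with invariant factors (1,1,1,1,1,1).

∂_2: C_2 → C_1 maps a triangle to the signed sum of its edges. For instance
  ∂[0,4,5] = [4,5] − [0,5] + [0,4],
  ∂[0,2,3] = [2,3] − [0,3] + [0,2].
As a 18×12 matrix over Z this has rank 12, with invariant factors (1,1,1,1,1,1,1,1,1,1,1,2).

From H_k ≅ ker(∂_k) / im(∂_{k+1}) we obtain:

  H_0: rank C_0 − rank ∂_1 = 7 − 6 = 1, and the invariant factors of ∂_1 are all 1, so H_0 = Z.
  H_1: rank ker ∂_1 − rank ∂_2 = (18 − 6) − 12 = 0, and ∂_2 has invariant factor 2 > 1, so H_1 = Z_2.
  H_2: rank ker ∂_2 − rank ∂_3 = (12 − 12) − 0 = 0, and there is no ∂_3, so H_2 = 0.

As a check, the Euler characteristic is 7 − 18 + 12 = 1, which agrees with 1 − 0 + 0 = 1.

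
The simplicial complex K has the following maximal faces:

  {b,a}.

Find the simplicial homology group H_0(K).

H_0 = Z.

Fix the vertex order a < b and write every simplex with vertices in increasing order. Then dim K = 1 and the simplices of K are:

  0-simplices (2): a, b
  1-simplices (1): ab

Hence C_0 ≅ Z^2, C_1 ≅ Z^1.

Boundary ∂_1: C_1 → C_0 maps an edge to its endpoints' difference, ∂[p,q] = q − p. For instance
  ∂ab = b − a.
As a 2×1 matrix over Z this has rank 1, with invariant factors (1).

Computing H_k = (kernel of ∂_k) / (image of ∂_{k+1}):

  H_0: rank C_0 − rank ∂_1 = 2 − 1 = 1, and the invariant factors of ∂_1 are all 1, so H_0 ≅ Z.

(K is a triangulation of the 1-simplex.)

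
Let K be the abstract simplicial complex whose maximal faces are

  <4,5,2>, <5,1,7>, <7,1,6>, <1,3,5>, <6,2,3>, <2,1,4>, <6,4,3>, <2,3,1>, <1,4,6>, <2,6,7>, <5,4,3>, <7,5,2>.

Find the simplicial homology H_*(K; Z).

Take the total order 1 < 2 < 3 < 4 < 5 < 6 < 7 on the vertex set. Then K (dimension 2) consists of the simplices:

  0-simplices (7): [1], [2], [3], [4], [5], [6], [7]
  1-simplices (18): [1,2], [1,3], [1,4], [1,5], [1,6], [1,7], [2,3], [2,4], [2,5], [2,6], [2,7], [3,4], [3,5], [3,6], [4,5], [4,6], [5,7], [6,7]
  2-simplices (12): [1,2,3], [1,2,4], [1,3,5], [1,4,6], [1,5,7], [1,6,7], [2,3,6], [2,4,5], [2,5,7], [2,6,7], [3,4,5], [3,4,6]

so the chain groups are C_0 ≅ Z^7, C_1 ≅ Z^18, C_2 ≅ Z^12.

The boundary map ∂_1: C_1 → C_0 is given by ∂[p,q] = [q] − [p].
As a 7×18 matrix over Z this has rank 6, with invariant factors (1,1,1,1,1,1).

∂_2: C_2 → C_1 acts by ∂[p,q,r] = [q,r] − [p,r] + [p,q]. For instance
  ∂[1,4,6] = [4,6] − [1,6] + [1,4],
  ∂[1,6,7] = [6,7] − [1,7] + [1,6].
This gives a 18×12 integer matrix of rank 12; reducing to Smith normal form yields diagonal entries (1,1,1,1,1,1,1,1,1,1,1,2).

Computing H_k = (kernel of ∂_k) / (image of ∂_{k+1}):

  H_0: rank C_0 − rank ∂_1 = 7 − 6 = 1, and the invariant factors of ∂_1 are all 1, so H_0 ≅ Z.
  H_1: rank ker ∂_1 − rank ∂_2 = (18 − 6) − 12 = 0, and ∂_2 has invariant factor 2 > 1, so H_1 ≅ Z/2.
  H_2: rank ker ∂_2 − rank ∂_3 = (12 − 12) − 0 = 0, and there is no ∂_3, so H_2 ≅ 0.

H_0 ≅ Z,  H_1 ≅ Z/2,  H_2 = 0.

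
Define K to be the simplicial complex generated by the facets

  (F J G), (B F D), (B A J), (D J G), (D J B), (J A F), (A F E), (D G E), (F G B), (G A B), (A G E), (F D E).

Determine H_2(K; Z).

H_2 ≅ 0.

Order the vertices as A < B < D < E < F < G < J. Listing each simplex with vertices in this order, K has dimension 2 with simplices:

  0-simplices (7): A, B, D, E, F, G, J
  1-simplices (18): AB, AE, AF, AG, AJ, BD, BF, BG, BJ, DE, DF, DG, DJ, EF, EG, FG, FJ, GJ
  2-simplices (12): ABG, ABJ, AEF, AEG, AFJ, BDF, BDJ, BFG, DEF, DEG, DGJ, FGJ

so the chain groups are C_0 ≅ Z^7, C_1 ≅ Z^18, C_2 ≅ Z^12.

Boundary ∂_1: C_1 → C_0 sends each edge [p,q] (with p < q) to q − p.
This gives a 7×18 integer matrix of rank 6; reducing to Smith normal form yields diagonal entries (1,1,1,1,1,1).

∂_2: C_2 → C_1 maps a triangle to the signed sum of its edges. For instance
  ∂ABJ = BJ − AJ + AB,
  ∂AEG = EG − AG + AE.
The resulting 18×12 matrix has rank 12, and its Smith normal form has invariant factors (1,1,1,1,1,1,1,1,1,1,1,2).

Reading off H_k = ker ∂_k / im ∂_{k+1}:

  H_2: rank ker ∂_2 − rank ∂_3 = (12 − 12) − 0 = 0, and there is no ∂_3, so H_2 = 0.

(K is a triangulation of the real projective plane RP^2.)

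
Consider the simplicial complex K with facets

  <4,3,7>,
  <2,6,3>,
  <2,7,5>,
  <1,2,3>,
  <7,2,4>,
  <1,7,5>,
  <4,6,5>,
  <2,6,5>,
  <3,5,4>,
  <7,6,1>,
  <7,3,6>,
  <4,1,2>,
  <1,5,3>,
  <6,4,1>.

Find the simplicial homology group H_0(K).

We work with the vertex ordering 1 < 2 < 3 < 4 < 5 < 6 < 7. The simplices of K, each written with vertices in increasing order, are:

  0-simplices (7): [1], [2], [3], [4], [5], [6], [7]
  1-simplices (21): [1,2], [1,3], [1,4], [1,5], [1,6], [1,7], [2,3], [2,4], [2,5], [2,6], [2,7], [3,4], [3,5], [3,6], [3,7], [4,5], [4,6], [4,7], [5,6], [5,7], [6,7]
  2-simplices (14): [1,2,3], [1,2,4], [1,3,5], [1,4,6], [1,5,7], [1,6,7], [2,3,6], [2,4,7], [2,5,6], [2,5,7], [3,4,5], [3,4,7], [3,6,7], [4,5,6]

so the chain groups are C_0 ≅ Z^7, C_1 ≅ Z^21, C_2 ≅ Z^14.

Boundary ∂_1: C_1 → C_0 sends each edge [p,q] (with p < q) to q − p. For instance
  ∂[2,7] = [7] − [2].
The resulting 7×21 matrix has rank 6, and its Smith normal form has invariant factors (1,1,1,1,1,1).

Boundary ∂_2: C_2 → C_1 maps a triangle to the signed sum of its edges. For instance
  ∂[1,4,6] = [4,6] − [1,6] + [1,4],
  ∂[1,3,5] = [3,5] − [1,5] + [1,3].
The resulting 21×14 matrix has rank 13, and its Smith normal form has invariant factors (1,1,1,1,1,1,1,1,1,1,1,1,1).

Now H_k = ker ∂_k / im ∂_{k+1}, so:

  H_0: rank C_0 − rank ∂_1 = 7 − 6 = 1, and the invariant factors of ∂_1 are all 1, so H_0 = Z.

(K is a triangulation of the torus T^2.)

H_0 ≅ Z.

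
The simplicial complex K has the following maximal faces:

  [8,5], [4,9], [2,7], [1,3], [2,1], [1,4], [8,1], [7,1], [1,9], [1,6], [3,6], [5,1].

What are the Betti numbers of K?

b_0 = 1, b_1 = 4.

We work with the vertex ordering 1 < 2 < 3 < 4 < 5 < 6 < 7 < 8 < 9. The simplices of K, each written with vertices in increasing order, are:

  0-simplices (9): [1], [2], [3], [4], [5], [6], [7], [8], [9]
  1-simplices (12): [1,2], [1,3], [1,4], [1,5], [1,6], [1,7], [1,8], [1,9], [2,7], [3,6], [4,9], [5,8]

Hence C_0 ≅ Z^9, C_1 ≅ Z^12.

∂_1: C_1 → C_0 maps an edge to its endpoints' difference, ∂[p,q] = q − p.
This gives a 9×12 integer matrix of rank 8; reducing to Smith normal form yields diagonal entries (1,1,1,1,1,1,1,1).

From H_k ≅ ker(∂_k) / im(∂_{k+1}) we obtain:

  H_0: rank C_0 − rank ∂_1 = 9 − 8 = 1, and the invariant factors of ∂_1 are all 1, so H_0 = Z.
  H_1: rank ker ∂_1 − rank ∂_2 = (12 − 8) − 0 = 4, and there is no ∂_2, so H_1 = Z^4.

As a check, the Euler characteristic is 9 − 12 = -3, which agrees with 1 − 4 = -3.
(K is a triangulation of a wedge of 4 circles.)

Hence the Betti numbers are b_0 = 1, b_1 = 4.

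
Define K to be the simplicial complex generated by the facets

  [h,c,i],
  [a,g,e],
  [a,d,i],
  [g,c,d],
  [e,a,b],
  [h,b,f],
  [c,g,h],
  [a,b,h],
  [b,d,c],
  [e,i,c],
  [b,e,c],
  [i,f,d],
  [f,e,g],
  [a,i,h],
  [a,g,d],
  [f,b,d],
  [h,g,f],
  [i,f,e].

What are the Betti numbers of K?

Fix the vertex order a < b < c < d < e < f < g < h < i and write every simplex with vertices in increasing order. Then dim K = 2 and the simplices of K are:

  0-simplices (9): a, b, c, d, e, f, g, h, i
  1-simplices (27): ab, ad, ae, ag, ah, ai, bc, bd, be, bf, bh, cd, ce, cg, ch, ci, df, dg, di, ef, eg, ei, fg, fh, fi, gh, hi
  2-simplices (18): abe, abh, adg, adi, aeg, ahi, bcd, bce, bdf, bfh, cdg, cei, cgh, chi, dfi, efg, efi, fgh

Hence C_0 ≅ Z^9, C_1 ≅ Z^27, C_2 ≅ Z^18.

∂_1: C_1 → C_0 is given by ∂[p,q] = [q] − [p]. For instance
  ∂bc = c − b.
This gives a 9×27 integer matrix of rank 8; reducing to Smith normal form yields diagonal entries (1,1,1,1,1,1,1,1).

The boundary map ∂_2: C_2 → C_1 acts by ∂[p,q,r] = [q,r] − [p,r] + [p,q]. For instance
  ∂chi = hi − ci + ch,
  ∂cdg = dg − cg + cd.
The resulting 27×18 matrix has rank 17, and its Smith normal form has invariant factors (1,1,1,1,1,1,1,1,1,1,1,1,1,1,1,1,1).

Computing H_k = (kernel of ∂_k) / (image of ∂_{k+1}):

  H_0: rank C_0 − rank ∂_1 = 9 − 8 = 1, and the invariant factors of ∂_1 are all 1, so H_0 = Z.
  H_1: rank ker ∂_1 − rank ∂_2 = (27 − 8) − 17 = 2, and the invariant factors of ∂_2 are all 1, so H_1 = Z^2.
  H_2: rank ker ∂_2 − rank ∂_3 = (18 − 17) − 0 = 1, and there is no ∂_3, so H_2 = Z.

Hence the Betti numbers are b_0 = 1, b_1 = 2, b_2 = 1.

b_0 = 1, b_1 = 2, b_2 = 1.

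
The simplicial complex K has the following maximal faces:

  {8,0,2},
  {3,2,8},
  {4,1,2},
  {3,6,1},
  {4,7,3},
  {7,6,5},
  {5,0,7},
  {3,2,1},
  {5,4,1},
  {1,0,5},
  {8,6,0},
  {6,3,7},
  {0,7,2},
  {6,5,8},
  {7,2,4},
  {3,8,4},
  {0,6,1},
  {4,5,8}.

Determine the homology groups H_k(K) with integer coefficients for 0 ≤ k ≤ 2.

H_0 = Z,  H_1 = Z ⊕ Z/2Z,  H_2 = 0.

Fix the vertex order 0 < 1 < 2 < 3 < 4 < 5 < 6 < 7 < 8 and write every simplex with vertices in increasing order. Then dim K = 2 and the simplices of K are:

  0-simplices (9): [0], [1], [2], [3], [4], [5], [6], [7], [8]
  1-simplices (27): (27 of them)
  2-simplices (18): [0,1,5], [0,1,6], [0,2,7], [0,2,8], [0,5,7], [0,6,8], [1,2,3], [1,2,4], [1,3,6], [1,4,5], [2,3,8], [2,4,7], [3,4,7], [3,4,8], [3,6,7], [4,5,8], [5,6,7], [5,6,8]

giving chain groups C_0 ≅ Z^9, C_1 ≅ Z^27, C_2 ≅ Z^18.

∂_1: C_1 → C_0 sends each edge [p,q] (with p < q) to q − p.
The resulting 9×27 matrix has rank 8, and its Smith normal form has invariant factors (1,1,1,1,1,1,1,1).

The boundary map ∂_2: C_2 → C_1 acts by ∂[p,q,r] = [q,r] − [p,r] + [p,q]. For instance
  ∂[4,5,8] = [5,8] − [4,8] + [4,5],
  ∂[2,3,8] = [3,8] − [2,8] + [2,3].
The resulting 27×18 matrix has rank 18, and its Smith normal form has invariant factors (1,1,1,1,1,1,1,1,1,1,1,1,1,1,1,1,1,2).

Computing H_k = (kernel of ∂_k) / (image of ∂_{k+1}):

  H_0: rank C_0 − rank ∂_1 = 9 − 8 = 1, and the invariant factors of ∂_1 are all 1, so H_0 ≅ Z.
  H_1: rank ker ∂_1 − rank ∂_2 = (27 − 8) − 18 = 1, and ∂_2 has invariant factor 2 > 1, so H_1 ≅ Z ⊕ Z/2Z.
  H_2: rank ker ∂_2 − rank ∂_3 = (18 − 18) − 0 = 0, and there is no ∂_3, so H_2 ≅ 0.

As a check, the Euler characteristic is 9 − 27 + 18 = 0, which agrees with 1 − 1 + 0 = 0.
(K is a triangulation of the Klein bottle.)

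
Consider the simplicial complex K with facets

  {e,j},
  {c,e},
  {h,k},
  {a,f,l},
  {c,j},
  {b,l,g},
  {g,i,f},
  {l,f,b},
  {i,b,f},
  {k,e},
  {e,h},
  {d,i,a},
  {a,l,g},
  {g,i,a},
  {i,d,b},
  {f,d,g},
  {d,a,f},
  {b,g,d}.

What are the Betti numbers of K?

b_0 = 2, b_1 = 2, b_2 = 0.

Take the total order a < b < c < d < e < f < g < h < i < j < k < l on the vertex set. Then K (dimension 2) consists of the simplices:

  0-simplices (12): a, b, c, d, e, f, g, h, i, j, k, l
  1-simplices (24): ad, af, ag, ai, al, bd, bf, bg, bi, bl, ce, cj, df, dg, di, eh, ej, ek, fg, fi, fl, gi, gl, hk
  2-simplices (12): adf, adi, afl, agi, agl, bdg, bdi, bfi, bfl, bgl, dfg, fgi

Hence C_0 ≅ Z^12, C_1 ≅ Z^24, C_2 ≅ Z^12.

The boundary map ∂_1: C_1 → C_0 is given by ∂[p,q] = [q] − [p].
As a 12×24 matrix over Z this has rank 10, with invariant factors (1,1,1,1,1,1,1,1,1,1).

The boundary map ∂_2: C_2 → C_1 sends each 2-simplex [p,q,r] to [q,r] − [p,r] + [p,q]. For instance
  ∂bfl = fl − bl + bf,
  ∂afl = fl − al + af.
The resulting 24×12 matrix has rank 12, and its Smith normal form has invariant factors (1,1,1,1,1,1,1,1,1,1,1,2).

Computing H_k = (kernel of ∂_k) / (image of ∂_{k+1}):

  H_0: rank C_0 − rank ∂_1 = 12 − 10 = 2, and the invariant factors of ∂_1 are all 1, so H_0 ≅ Z^2.
  H_1: rank ker ∂_1 − rank ∂_2 = (24 − 10) − 12 = 2, and ∂_2 has invariant factor 2 > 1, so H_1 ≅ Z^2 × Z/2.
  H_2: rank ker ∂_2 − rank ∂_3 = (12 − 12) − 0 = 0, and there is no ∂_3, so H_2 ≅ 0.

As a check, the Euler characteristic is 12 − 24 + 12 = 0, which agrees with 2 − 2 + 0 = 0.
(K is a triangulation of the disjoint union of the real projective plane RP^2 and a wedge of 2 circles.)

Hence the Betti numbers are b_0 = 2, b_1 = 2, b_2 = 0.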